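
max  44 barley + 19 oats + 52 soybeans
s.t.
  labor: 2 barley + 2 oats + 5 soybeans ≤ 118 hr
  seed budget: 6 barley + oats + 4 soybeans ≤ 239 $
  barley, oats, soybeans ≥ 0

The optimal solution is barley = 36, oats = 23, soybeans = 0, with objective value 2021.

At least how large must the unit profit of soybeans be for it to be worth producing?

Check each constraint at x*: labor 118/118 (tight); seed budget 239/239 (tight).
From A_Bᵀ y = c: 2·y_labor + 6·y_seed budget = 44; 2·y_labor + 1·y_seed budget = 19.
Solving: y_labor = 7, y_seed budget = 5.
soybeans enters the basis when its profit ≥ yᵀa₃ = 7·5 + 5·4 = 55.

55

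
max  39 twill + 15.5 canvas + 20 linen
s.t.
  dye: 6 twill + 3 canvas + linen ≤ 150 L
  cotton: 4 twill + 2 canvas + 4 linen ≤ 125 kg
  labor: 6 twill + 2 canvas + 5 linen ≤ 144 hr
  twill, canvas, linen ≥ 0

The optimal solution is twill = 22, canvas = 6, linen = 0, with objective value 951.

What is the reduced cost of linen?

Binding: dye and labor. Non-binding: cotton (25 unused).
Slack constraints have shadow price 0 (complementary slackness).
Dual feasibility on the basic columns requires 6·y_dye + 6·y_labor = 39, 3·y_dye + 2·y_labor = 15.5.
Solving: y_dye = 2.5, y_labor = 4.
Reduced cost of linen: c₃ − yᵀa₃ = 20 − (2.5·1 + 4·5) = 20 − 22.5 = -2.5.

-2.5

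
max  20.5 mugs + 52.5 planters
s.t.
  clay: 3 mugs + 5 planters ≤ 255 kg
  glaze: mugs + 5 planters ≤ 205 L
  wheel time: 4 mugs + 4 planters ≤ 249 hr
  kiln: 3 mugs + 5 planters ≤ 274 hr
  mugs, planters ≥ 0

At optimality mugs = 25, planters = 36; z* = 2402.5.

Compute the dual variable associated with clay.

Check each constraint at x*: clay 255/255 (tight); glaze 205/205 (tight); wheel time 244/249 (slack 5); kiln 255/274 (slack 19).
By complementary slackness, y = 0 for the non-binding constraints.
Dual feasibility on the basic columns requires 3·y_clay + 1·y_glaze = 20.5, 5·y_clay + 5·y_glaze = 52.5.
Solving: y_clay = 5, y_glaze = 5.5.
Shadow price of clay = 5.

5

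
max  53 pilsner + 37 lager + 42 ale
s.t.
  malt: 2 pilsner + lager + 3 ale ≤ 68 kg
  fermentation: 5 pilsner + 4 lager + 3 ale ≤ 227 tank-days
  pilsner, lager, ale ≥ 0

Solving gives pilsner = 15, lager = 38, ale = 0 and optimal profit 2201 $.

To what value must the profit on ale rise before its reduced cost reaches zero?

Check each constraint at x*: malt 68/68 (tight); fermentation 227/227 (tight).
From A_Bᵀ y = c: 2·y_malt + 5·y_fermentation = 53; 1·y_malt + 4·y_fermentation = 37.
This yields shadow prices y_malt = 9, y_fermentation = 7.
ale enters the basis when its profit ≥ yᵀa₃ = 9·3 + 7·3 = 48.

48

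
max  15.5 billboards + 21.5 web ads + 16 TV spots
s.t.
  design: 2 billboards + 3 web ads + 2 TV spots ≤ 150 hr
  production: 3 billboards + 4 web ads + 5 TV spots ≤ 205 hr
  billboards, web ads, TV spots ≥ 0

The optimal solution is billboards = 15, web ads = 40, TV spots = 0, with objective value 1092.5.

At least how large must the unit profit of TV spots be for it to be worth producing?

22.5

At the optimum: design uses 150 of 150 (binding); production uses 205 of 205 (binding).
Dual feasibility on the basic columns requires 2·y_design + 3·y_production = 15.5, 3·y_design + 4·y_production = 21.5.
Solving: y_design = 2.5, y_production = 3.5.
TV spots enters the basis when its profit ≥ yᵀa₃ = 2.5·2 + 3.5·5 = 22.5.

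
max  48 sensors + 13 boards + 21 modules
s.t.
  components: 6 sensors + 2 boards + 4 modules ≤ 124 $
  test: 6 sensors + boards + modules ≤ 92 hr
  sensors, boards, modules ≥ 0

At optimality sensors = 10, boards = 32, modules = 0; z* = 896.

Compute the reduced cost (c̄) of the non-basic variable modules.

-2

At the optimum: components uses 124 of 124 (binding); test uses 92 of 92 (binding).
Dual feasibility on the basic columns requires 6·y_components + 6·y_test = 48, 2·y_components + 1·y_test = 13.
Solving: y_components = 5, y_test = 3.
Reduced cost of modules: c₃ − yᵀa₃ = 21 − (5·4 + 3·1) = 21 − 23 = -2.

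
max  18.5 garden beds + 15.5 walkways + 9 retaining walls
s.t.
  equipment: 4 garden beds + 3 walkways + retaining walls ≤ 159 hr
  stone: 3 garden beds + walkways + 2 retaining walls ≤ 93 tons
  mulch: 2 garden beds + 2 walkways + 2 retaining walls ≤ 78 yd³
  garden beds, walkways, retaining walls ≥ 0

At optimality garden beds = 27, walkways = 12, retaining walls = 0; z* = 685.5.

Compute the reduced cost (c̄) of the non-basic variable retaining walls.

Binding: stone and mulch. Non-binding: equipment (15 unused).
Slack constraints have shadow price 0 (complementary slackness).
Dual feasibility on the basic columns requires 3·y_stone + 2·y_mulch = 18.5, 1·y_stone + 2·y_mulch = 15.5.
→ y_stone = 1.5 and y_mulch = 7.
Reduced cost of retaining walls: c₃ − yᵀa₃ = 9 − (1.5·2 + 7·2) = 9 − 17 = -8.

-8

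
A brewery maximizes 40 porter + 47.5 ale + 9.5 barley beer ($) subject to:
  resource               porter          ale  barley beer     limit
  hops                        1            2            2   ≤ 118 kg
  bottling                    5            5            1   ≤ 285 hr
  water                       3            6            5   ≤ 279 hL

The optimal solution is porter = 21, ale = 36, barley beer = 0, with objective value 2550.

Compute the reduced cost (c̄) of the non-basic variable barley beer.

Check each constraint at x*: hops 93/118 (slack 25); bottling 285/285 (tight); water 279/279 (tight).
By complementary slackness, y = 0 for the non-binding constraint.
The binding rows give the dual system: 5·y_bottling + 3·y_water = 40 and 5·y_bottling + 6·y_water = 47.5.
→ y_bottling = 6.5 and y_water = 2.5.
Reduced cost of barley beer: c₃ − yᵀa₃ = 9.5 − (6.5·1 + 2.5·5) = 9.5 − 19 = -9.5.

-9.5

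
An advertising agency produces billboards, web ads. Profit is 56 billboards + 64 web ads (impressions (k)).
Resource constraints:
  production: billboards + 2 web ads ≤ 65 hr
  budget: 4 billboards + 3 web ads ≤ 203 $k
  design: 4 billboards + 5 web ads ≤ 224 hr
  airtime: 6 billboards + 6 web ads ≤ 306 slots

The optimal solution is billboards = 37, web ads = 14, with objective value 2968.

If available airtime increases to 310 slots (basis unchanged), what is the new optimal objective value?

3000

At the optimum: production uses 65 of 65 (binding); budget uses 190 of 203 (slack = 13); design uses 218 of 224 (slack = 6); airtime uses 306 of 306 (binding).
Since budget, design are not tight, their duals are 0.
The binding rows give the dual system: 1·y_production + 6·y_airtime = 56 and 2·y_production + 6·y_airtime = 64.
→ y_production = 8 and y_airtime = 8.
Δz = y_airtime·Δb = 8 × (4) = 32, so new z* = 2968 + 32 = 3000.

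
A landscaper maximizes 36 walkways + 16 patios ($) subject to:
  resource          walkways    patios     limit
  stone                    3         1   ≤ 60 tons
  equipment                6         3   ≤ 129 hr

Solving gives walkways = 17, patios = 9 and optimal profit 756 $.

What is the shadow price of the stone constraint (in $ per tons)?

4

Both stone and equipment are binding at x*.
Dual feasibility on the basic columns requires 3·y_stone + 6·y_equipment = 36, 1·y_stone + 3·y_equipment = 16.
→ y_stone = 4 and y_equipment = 4.
Shadow price of stone = 4.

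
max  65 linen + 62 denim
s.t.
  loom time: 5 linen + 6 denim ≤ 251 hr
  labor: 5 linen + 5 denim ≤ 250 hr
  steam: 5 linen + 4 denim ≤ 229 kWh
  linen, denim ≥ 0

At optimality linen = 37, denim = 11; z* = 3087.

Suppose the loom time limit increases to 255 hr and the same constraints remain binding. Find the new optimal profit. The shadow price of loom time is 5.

3107

Δb = 4, so new z* = 3087 + (5)·(4) = 3087 + 20 = 3107.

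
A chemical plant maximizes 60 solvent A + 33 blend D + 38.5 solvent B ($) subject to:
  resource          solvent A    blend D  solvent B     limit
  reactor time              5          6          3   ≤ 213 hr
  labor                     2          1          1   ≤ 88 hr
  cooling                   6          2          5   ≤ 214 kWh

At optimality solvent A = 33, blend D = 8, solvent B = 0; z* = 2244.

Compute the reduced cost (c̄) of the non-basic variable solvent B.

Check each constraint at x*: reactor time 213/213 (tight); labor 74/88 (slack 14); cooling 214/214 (tight).
Slack constraints have shadow price 0 (complementary slackness).
Dual feasibility on the basic columns requires 5·y_reactor time + 6·y_cooling = 60, 6·y_reactor time + 2·y_cooling = 33.
→ y_reactor time = 3 and y_cooling = 7.5.
Reduced cost of solvent B: c₃ − yᵀa₃ = 38.5 − (3·3 + 7.5·5) = 38.5 − 46.5 = -8.

-8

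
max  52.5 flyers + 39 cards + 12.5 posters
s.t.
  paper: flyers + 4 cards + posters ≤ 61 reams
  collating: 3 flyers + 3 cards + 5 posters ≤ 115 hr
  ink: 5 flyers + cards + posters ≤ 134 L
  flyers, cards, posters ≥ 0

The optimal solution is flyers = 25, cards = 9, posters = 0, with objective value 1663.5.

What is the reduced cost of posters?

Binding: paper and ink. Non-binding: collating (13 unused).
Since collating is not tight, its dual is 0.
From A_Bᵀ y = c: 1·y_paper + 5·y_ink = 52.5; 4·y_paper + 1·y_ink = 39.
Solving: y_paper = 7.5, y_ink = 9.
Reduced cost of posters: c₃ − yᵀa₃ = 12.5 − (7.5·1 + 9·1) = 12.5 − 16.5 = -4.

-4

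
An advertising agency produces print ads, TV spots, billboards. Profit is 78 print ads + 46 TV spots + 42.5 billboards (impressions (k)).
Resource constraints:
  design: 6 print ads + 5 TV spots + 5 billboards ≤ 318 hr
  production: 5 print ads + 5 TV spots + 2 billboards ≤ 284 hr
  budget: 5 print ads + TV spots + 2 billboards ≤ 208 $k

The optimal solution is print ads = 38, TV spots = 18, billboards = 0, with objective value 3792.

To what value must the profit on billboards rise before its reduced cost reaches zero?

At the optimum: design uses 318 of 318 (binding); production uses 280 of 284 (slack = 4); budget uses 208 of 208 (binding).
By complementary slackness, y = 0 for the non-binding constraint.
The binding rows give the dual system: 6·y_design + 5·y_budget = 78 and 5·y_design + 1·y_budget = 46.
Solving: y_design = 8, y_budget = 6.
billboards enters the basis when its profit ≥ yᵀa₃ = 8·5 + 6·2 = 52.

52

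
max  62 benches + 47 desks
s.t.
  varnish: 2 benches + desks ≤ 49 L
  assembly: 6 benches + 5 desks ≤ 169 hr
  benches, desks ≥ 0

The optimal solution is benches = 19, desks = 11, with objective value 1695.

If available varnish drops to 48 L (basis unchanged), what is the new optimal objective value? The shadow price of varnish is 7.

1688

Δb = -1, so new z* = 1695 + (7)·(-1) = 1695 − 7 = 1688.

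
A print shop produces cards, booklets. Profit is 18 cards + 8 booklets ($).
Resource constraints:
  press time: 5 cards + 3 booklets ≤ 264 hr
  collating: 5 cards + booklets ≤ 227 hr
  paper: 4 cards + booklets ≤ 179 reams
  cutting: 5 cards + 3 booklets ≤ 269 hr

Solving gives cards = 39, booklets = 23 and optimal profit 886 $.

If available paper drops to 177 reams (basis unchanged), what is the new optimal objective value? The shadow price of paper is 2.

882

Δb = -2, so new z* = 886 + (2)·(-2) = 886 − 4 = 882.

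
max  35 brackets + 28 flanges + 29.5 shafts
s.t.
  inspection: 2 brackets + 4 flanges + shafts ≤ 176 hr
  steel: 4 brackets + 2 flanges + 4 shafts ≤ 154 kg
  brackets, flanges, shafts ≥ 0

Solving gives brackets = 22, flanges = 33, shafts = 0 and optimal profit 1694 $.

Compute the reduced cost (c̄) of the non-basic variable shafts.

-2

Both inspection and steel are binding at x*.
From A_Bᵀ y = c: 2·y_inspection + 4·y_steel = 35; 4·y_inspection + 2·y_steel = 28.
Solving: y_inspection = 3.5, y_steel = 7.
Reduced cost of shafts: c₃ − yᵀa₃ = 29.5 − (3.5·1 + 7·4) = 29.5 − 31.5 = -2.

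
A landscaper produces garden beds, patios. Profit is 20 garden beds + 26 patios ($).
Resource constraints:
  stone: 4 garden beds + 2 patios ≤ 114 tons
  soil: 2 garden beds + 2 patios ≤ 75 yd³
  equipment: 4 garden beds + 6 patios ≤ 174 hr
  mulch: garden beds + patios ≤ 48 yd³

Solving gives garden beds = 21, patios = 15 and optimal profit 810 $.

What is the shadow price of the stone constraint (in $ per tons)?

Binding: stone and equipment. Non-binding: soil (3 unused), mulch (12 unused).
Slack constraints have shadow price 0 (complementary slackness).
From A_Bᵀ y = c: 4·y_stone + 4·y_equipment = 20; 2·y_stone + 6·y_equipment = 26.
Solving: y_stone = 1, y_equipment = 4.
Shadow price of stone = 1.

1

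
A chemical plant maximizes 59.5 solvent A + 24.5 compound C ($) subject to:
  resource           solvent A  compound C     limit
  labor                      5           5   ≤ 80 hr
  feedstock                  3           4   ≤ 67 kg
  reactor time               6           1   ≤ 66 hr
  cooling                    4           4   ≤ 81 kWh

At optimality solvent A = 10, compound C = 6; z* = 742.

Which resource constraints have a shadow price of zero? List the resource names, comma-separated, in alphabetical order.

cooling, feedstock

labor: 80/80 (binding)
feedstock: 54/67 (slack 13)
reactor time: 66/66 (binding)
cooling: 64/81 (slack 17)
By complementary slackness, a constraint with positive slack has shadow price 0 → cooling, feedstock.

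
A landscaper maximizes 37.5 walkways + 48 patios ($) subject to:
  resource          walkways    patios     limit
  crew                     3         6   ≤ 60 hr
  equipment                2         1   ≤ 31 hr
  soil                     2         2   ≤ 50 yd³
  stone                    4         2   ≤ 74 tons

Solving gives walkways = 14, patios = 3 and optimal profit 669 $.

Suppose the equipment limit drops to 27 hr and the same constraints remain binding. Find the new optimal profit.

At the optimum: crew uses 60 of 60 (binding); equipment uses 31 of 31 (binding); soil uses 34 of 50 (slack = 16); stone uses 62 of 74 (slack = 12).
By complementary slackness, y = 0 for the non-binding constraints.
Dual feasibility on the basic columns requires 3·y_crew + 2·y_equipment = 37.5, 6·y_crew + 1·y_equipment = 48.
Solving: y_crew = 6.5, y_equipment = 9.
Δz = y_equipment·Δb = 9 × (-4) = -36, so new z* = 669 − 36 = 633.

633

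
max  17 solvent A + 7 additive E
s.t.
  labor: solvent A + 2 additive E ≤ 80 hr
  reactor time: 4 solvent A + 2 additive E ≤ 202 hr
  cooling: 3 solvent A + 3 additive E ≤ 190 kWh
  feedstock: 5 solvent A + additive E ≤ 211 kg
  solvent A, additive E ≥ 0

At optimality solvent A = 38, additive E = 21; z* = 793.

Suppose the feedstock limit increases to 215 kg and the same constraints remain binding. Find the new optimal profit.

Check each constraint at x*: labor 80/80 (tight); reactor time 194/202 (slack 8); cooling 177/190 (slack 13); feedstock 211/211 (tight).
Since reactor time, cooling are not tight, their duals are 0.
From A_Bᵀ y = c: 1·y_labor + 5·y_feedstock = 17; 2·y_labor + 1·y_feedstock = 7.
→ y_labor = 2 and y_feedstock = 3.
Δz = y_feedstock·Δb = 3 × (4) = 12, so new z* = 793 + 12 = 805.

805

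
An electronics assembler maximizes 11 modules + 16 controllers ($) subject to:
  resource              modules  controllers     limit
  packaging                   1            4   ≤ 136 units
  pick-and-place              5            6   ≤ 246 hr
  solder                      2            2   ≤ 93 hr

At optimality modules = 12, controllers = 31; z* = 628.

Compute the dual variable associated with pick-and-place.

At the optimum: packaging uses 136 of 136 (binding); pick-and-place uses 246 of 246 (binding); solder uses 86 of 93 (slack = 7).
Slack constraints have shadow price 0 (complementary slackness).
From A_Bᵀ y = c: 1·y_packaging + 5·y_pick-and-place = 11; 4·y_packaging + 6·y_pick-and-place = 16.
→ y_packaging = 1 and y_pick-and-place = 2.
Shadow price of pick-and-place = 2.

2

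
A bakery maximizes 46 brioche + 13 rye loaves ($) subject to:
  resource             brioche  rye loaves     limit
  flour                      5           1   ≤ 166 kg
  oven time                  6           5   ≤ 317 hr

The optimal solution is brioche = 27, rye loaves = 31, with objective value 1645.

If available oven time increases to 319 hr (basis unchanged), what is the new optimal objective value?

At the optimum: flour uses 166 of 166 (binding); oven time uses 317 of 317 (binding).
From A_Bᵀ y = c: 5·y_flour + 6·y_oven time = 46; 1·y_flour + 5·y_oven time = 13.
This yields shadow prices y_flour = 8, y_oven time = 1.
Δz = y_oven time·Δb = 1 × (2) = 2, so new z* = 1645 + 2 = 1647.

1647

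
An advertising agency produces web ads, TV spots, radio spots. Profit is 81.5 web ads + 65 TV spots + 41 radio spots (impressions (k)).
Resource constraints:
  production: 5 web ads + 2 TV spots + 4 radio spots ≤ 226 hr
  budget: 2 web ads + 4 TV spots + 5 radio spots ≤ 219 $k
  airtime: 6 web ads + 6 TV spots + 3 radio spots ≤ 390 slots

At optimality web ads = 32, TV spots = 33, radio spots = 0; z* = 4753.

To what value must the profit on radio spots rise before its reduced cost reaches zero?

Binding: production and airtime. Non-binding: budget (23 unused).
By complementary slackness, y = 0 for the non-binding constraint.
Dual feasibility on the basic columns requires 5·y_production + 6·y_airtime = 81.5, 2·y_production + 6·y_airtime = 65.
→ y_production = 5.5 and y_airtime = 9.
radio spots enters the basis when its profit ≥ yᵀa₃ = 5.5·4 + 9·3 = 49.

49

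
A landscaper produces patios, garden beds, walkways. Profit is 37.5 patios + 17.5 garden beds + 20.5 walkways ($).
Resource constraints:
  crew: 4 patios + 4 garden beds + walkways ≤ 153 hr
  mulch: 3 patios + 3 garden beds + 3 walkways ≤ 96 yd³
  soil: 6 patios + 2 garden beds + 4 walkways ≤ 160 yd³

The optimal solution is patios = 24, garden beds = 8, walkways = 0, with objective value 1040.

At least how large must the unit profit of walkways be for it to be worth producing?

27.5

At the optimum: crew uses 128 of 153 (slack = 25); mulch uses 96 of 96 (binding); soil uses 160 of 160 (binding).
Since crew is not tight, its dual is 0.
The binding rows give the dual system: 3·y_mulch + 6·y_soil = 37.5 and 3·y_mulch + 2·y_soil = 17.5.
Solving: y_mulch = 2.5, y_soil = 5.
walkways enters the basis when its profit ≥ yᵀa₃ = 2.5·3 + 5·4 = 27.5.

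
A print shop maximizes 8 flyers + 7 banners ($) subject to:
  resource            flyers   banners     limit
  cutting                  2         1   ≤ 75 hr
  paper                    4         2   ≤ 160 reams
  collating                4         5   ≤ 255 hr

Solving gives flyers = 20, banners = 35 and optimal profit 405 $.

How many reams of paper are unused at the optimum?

10

paper used = 4·20 + 2·35 = 150; slack = 160 − 150 = 10.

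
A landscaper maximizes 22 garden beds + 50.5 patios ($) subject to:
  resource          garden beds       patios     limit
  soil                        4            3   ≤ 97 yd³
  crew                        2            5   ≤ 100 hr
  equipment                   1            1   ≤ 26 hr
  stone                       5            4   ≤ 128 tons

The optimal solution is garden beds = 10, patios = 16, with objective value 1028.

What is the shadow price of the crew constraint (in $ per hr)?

Binding: crew and equipment. Non-binding: soil (9 unused), stone (14 unused).
Since soil, stone are not tight, their duals are 0.
Dual feasibility on the basic columns requires 2·y_crew + 1·y_equipment = 22, 5·y_crew + 1·y_equipment = 50.5.
This yields shadow prices y_crew = 9.5, y_equipment = 3.
Shadow price of crew = 9.5.

9.5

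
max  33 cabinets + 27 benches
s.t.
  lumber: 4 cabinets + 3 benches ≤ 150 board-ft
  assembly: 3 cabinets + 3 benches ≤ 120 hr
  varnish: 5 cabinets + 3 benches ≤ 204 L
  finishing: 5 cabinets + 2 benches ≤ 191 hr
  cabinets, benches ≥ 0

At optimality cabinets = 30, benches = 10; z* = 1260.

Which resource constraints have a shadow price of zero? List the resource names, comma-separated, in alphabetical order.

lumber: 150/150 (binding)
assembly: 120/120 (binding)
varnish: 180/204 (slack 24)
finishing: 170/191 (slack 21)
By complementary slackness, a constraint with positive slack has shadow price 0 → finishing, varnish.

finishing, varnish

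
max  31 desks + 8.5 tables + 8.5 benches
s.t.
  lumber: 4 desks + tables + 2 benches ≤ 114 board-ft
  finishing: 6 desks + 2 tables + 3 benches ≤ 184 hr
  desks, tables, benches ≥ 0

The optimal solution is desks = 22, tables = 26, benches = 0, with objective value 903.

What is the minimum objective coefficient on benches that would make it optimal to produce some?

Both lumber and finishing are binding at x*.
Dual feasibility on the basic columns requires 4·y_lumber + 6·y_finishing = 31, 1·y_lumber + 2·y_finishing = 8.5.
This yields shadow prices y_lumber = 5.5, y_finishing = 1.5.
benches enters the basis when its profit ≥ yᵀa₃ = 5.5·2 + 1.5·3 = 15.5.

15.5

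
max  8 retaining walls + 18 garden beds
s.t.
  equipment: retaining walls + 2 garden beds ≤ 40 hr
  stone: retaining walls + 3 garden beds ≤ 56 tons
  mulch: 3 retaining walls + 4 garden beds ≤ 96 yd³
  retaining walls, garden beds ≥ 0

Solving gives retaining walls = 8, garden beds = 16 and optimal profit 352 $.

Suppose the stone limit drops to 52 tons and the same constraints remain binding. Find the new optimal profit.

344

At the optimum: equipment uses 40 of 40 (binding); stone uses 56 of 56 (binding); mulch uses 88 of 96 (slack = 8).
By complementary slackness, y = 0 for the non-binding constraint.
The binding rows give the dual system: 1·y_equipment + 1·y_stone = 8 and 2·y_equipment + 3·y_stone = 18.
→ y_equipment = 6 and y_stone = 2.
Δz = y_stone·Δb = 2 × (-4) = -8, so new z* = 352 − 8 = 344.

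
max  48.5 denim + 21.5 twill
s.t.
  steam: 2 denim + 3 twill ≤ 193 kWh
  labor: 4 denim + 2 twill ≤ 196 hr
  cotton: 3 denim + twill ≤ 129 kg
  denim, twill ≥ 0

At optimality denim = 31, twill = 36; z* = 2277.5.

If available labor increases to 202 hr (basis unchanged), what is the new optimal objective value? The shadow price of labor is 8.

Δb = 6, so new z* = 2277.5 + (8)·(6) = 2277.5 + 48 = 2325.5.

2325.5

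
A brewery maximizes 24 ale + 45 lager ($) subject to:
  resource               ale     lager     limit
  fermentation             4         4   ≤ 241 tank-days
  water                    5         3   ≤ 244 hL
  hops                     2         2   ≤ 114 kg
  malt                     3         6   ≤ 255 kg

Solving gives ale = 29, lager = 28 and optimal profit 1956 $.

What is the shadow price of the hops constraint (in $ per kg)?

Binding: hops and malt. Non-binding: fermentation (13 unused), water (15 unused).
By complementary slackness, y = 0 for the non-binding constraints.
Dual feasibility on the basic columns requires 2·y_hops + 3·y_malt = 24, 2·y_hops + 6·y_malt = 45.
Solving: y_hops = 1.5, y_malt = 7.
Shadow price of hops = 1.5.

1.5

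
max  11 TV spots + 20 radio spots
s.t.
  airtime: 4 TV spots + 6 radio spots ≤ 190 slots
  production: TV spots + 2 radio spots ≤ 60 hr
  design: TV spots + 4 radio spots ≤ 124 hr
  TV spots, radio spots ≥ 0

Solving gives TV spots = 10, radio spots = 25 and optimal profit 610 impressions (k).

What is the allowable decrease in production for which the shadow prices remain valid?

Binding constraints: airtime, production. The basis is B = [[4,6],[1,2]] with det 2.
Per unit decrease in production, x* moves by d = (3, -2).
The basis stays optimal until radio spots reaches 0; allowable decrease = 12.5 hr.

12.5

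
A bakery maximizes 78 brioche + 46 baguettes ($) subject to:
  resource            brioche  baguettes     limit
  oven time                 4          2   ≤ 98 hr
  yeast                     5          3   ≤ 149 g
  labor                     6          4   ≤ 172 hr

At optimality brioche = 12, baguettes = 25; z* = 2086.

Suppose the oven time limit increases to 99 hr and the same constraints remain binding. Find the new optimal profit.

Binding: oven time and labor. Non-binding: yeast (14 unused).
By complementary slackness, y = 0 for the non-binding constraint.
From A_Bᵀ y = c: 4·y_oven time + 6·y_labor = 78; 2·y_oven time + 4·y_labor = 46.
Solving: y_oven time = 9, y_labor = 7.
Δz = y_oven time·Δb = 9 × (1) = 9, so new z* = 2086 + 9 = 2095.

2095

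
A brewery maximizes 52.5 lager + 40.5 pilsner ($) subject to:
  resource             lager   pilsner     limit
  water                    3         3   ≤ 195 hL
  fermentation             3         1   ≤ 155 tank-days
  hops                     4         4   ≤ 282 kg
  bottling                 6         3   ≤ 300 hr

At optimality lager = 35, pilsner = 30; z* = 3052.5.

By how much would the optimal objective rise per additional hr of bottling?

4

Binding: water and bottling. Non-binding: fermentation (20 unused), hops (22 unused).
Since fermentation, hops are not tight, their duals are 0.
Dual feasibility on the basic columns requires 3·y_water + 6·y_bottling = 52.5, 3·y_water + 3·y_bottling = 40.5.
This yields shadow prices y_water = 9.5, y_bottling = 4.
Shadow price of bottling = 4.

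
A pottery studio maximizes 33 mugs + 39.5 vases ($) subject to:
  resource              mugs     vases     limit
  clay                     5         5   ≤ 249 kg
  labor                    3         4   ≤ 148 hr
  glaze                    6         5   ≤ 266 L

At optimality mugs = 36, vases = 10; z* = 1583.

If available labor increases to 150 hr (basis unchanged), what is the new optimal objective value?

Binding: labor and glaze. Non-binding: clay (19 unused).
Slack constraints have shadow price 0 (complementary slackness).
The binding rows give the dual system: 3·y_labor + 6·y_glaze = 33 and 4·y_labor + 5·y_glaze = 39.5.
Solving: y_labor = 8, y_glaze = 1.5.
Δz = y_labor·Δb = 8 × (2) = 16, so new z* = 1583 + 16 = 1599.

1599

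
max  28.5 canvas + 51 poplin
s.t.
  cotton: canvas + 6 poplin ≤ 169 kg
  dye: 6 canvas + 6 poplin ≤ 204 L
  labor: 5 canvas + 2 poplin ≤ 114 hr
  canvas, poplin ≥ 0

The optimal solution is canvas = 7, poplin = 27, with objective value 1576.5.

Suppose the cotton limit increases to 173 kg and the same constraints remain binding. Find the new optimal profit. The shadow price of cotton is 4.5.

1594.5

Δb = 4, so new z* = 1576.5 + (4.5)·(4) = 1576.5 + 18 = 1594.5.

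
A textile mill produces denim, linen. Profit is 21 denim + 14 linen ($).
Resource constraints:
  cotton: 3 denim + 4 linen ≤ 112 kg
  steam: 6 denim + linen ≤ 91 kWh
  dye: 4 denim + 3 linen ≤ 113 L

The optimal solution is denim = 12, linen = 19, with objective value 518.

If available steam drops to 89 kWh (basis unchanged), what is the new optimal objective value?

Check each constraint at x*: cotton 112/112 (tight); steam 91/91 (tight); dye 105/113 (slack 8).
Slack constraints have shadow price 0 (complementary slackness).
Dual feasibility on the basic columns requires 3·y_cotton + 6·y_steam = 21, 4·y_cotton + 1·y_steam = 14.
→ y_cotton = 3 and y_steam = 2.
Δz = y_steam·Δb = 2 × (-2) = -4, so new z* = 518 − 4 = 514.

514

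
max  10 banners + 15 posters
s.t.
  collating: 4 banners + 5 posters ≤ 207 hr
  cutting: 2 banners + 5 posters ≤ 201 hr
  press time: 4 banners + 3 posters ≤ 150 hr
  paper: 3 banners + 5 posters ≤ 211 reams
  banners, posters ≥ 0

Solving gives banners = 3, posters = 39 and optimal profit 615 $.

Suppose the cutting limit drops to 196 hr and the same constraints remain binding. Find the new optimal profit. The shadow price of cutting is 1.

Δb = -5, so new z* = 615 + (1)·(-5) = 615 − 5 = 610.

610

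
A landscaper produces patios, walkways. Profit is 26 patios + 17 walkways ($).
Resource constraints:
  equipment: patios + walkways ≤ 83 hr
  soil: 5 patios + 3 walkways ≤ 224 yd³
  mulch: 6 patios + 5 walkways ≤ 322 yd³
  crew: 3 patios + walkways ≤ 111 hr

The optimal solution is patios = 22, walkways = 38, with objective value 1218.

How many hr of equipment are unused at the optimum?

equipment used = 1·22 + 1·38 = 60; slack = 83 − 60 = 23.

23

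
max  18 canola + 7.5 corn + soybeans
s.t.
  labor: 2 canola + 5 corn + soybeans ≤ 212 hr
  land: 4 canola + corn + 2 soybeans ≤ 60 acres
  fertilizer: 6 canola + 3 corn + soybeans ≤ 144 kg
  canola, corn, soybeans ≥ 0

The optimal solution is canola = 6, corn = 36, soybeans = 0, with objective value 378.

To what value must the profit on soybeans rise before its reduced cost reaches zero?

Binding: land and fertilizer. Non-binding: labor (20 unused).
By complementary slackness, y = 0 for the non-binding constraint.
The binding rows give the dual system: 4·y_land + 6·y_fertilizer = 18 and 1·y_land + 3·y_fertilizer = 7.5.
→ y_land = 1.5 and y_fertilizer = 2.
soybeans enters the basis when its profit ≥ yᵀa₃ = 1.5·2 + 2·1 = 5.

5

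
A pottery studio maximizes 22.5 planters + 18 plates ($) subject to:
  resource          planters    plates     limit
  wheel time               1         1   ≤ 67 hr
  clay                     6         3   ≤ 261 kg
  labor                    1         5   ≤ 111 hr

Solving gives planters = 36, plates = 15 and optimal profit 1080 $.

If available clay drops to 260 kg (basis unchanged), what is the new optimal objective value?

Binding: clay and labor. Non-binding: wheel time (16 unused).
By complementary slackness, y = 0 for the non-binding constraint.
From A_Bᵀ y = c: 6·y_clay + 1·y_labor = 22.5; 3·y_clay + 5·y_labor = 18.
→ y_clay = 3.5 and y_labor = 1.5.
Δz = y_clay·Δb = 3.5 × (-1) = -3.5, so new z* = 1080 − 3.5 = 1076.5.

1076.5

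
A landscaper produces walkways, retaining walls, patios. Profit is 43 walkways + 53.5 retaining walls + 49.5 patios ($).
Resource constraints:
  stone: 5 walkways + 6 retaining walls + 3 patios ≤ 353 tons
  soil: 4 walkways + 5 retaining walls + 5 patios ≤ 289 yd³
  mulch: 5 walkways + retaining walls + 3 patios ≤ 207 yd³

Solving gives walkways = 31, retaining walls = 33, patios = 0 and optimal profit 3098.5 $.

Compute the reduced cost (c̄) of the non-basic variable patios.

Binding: stone and soil. Non-binding: mulch (19 unused).
Slack constraints have shadow price 0 (complementary slackness).
The binding rows give the dual system: 5·y_stone + 4·y_soil = 43 and 6·y_stone + 5·y_soil = 53.5.
→ y_stone = 1 and y_soil = 9.5.
Reduced cost of patios: c₃ − yᵀa₃ = 49.5 − (1·3 + 9.5·5) = 49.5 − 50.5 = -1.

-1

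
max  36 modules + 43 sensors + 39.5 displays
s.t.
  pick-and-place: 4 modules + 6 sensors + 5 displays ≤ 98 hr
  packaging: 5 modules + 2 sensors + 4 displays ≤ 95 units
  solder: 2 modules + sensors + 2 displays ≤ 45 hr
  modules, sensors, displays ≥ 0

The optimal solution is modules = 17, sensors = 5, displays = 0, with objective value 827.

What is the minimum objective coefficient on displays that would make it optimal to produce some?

Binding: pick-and-place and packaging. Non-binding: solder (6 unused).
Slack constraints have shadow price 0 (complementary slackness).
From A_Bᵀ y = c: 4·y_pick-and-place + 5·y_packaging = 36; 6·y_pick-and-place + 2·y_packaging = 43.
→ y_pick-and-place = 6.5 and y_packaging = 2.
displays enters the basis when its profit ≥ yᵀa₃ = 6.5·5 + 2·4 = 40.5.

40.5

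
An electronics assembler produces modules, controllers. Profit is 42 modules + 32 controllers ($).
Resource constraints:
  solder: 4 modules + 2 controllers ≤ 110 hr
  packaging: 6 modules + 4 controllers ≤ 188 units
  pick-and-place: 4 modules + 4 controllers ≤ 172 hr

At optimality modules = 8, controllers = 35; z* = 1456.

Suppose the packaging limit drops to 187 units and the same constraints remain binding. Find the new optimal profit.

Check each constraint at x*: solder 102/110 (slack 8); packaging 188/188 (tight); pick-and-place 172/172 (tight).
By complementary slackness, y = 0 for the non-binding constraint.
Dual feasibility on the basic columns requires 6·y_packaging + 4·y_pick-and-place = 42, 4·y_packaging + 4·y_pick-and-place = 32.
→ y_packaging = 5 and y_pick-and-place = 3.
Δz = y_packaging·Δb = 5 × (-1) = -5, so new z* = 1456 − 5 = 1451.

1451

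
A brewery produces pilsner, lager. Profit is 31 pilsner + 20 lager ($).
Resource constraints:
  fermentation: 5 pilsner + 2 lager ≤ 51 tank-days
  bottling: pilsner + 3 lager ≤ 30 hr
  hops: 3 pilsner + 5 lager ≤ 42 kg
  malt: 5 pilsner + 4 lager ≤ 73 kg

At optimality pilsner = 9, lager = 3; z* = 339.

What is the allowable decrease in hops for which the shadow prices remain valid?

11.4

Binding constraints: fermentation, hops. The basis is B = [[5,2],[3,5]] with det 19.
Per unit decrease in hops, x* moves by d = (0.1053, -0.2632).
The basis stays optimal until lager reaches 0; allowable decrease = 11.4 kg.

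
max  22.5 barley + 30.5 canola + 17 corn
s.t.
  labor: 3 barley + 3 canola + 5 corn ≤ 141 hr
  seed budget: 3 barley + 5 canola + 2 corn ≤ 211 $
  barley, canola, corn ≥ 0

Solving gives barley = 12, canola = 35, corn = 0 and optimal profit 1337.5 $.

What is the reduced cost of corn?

-8.5

At the optimum: labor uses 141 of 141 (binding); seed budget uses 211 of 211 (binding).
The binding rows give the dual system: 3·y_labor + 3·y_seed budget = 22.5 and 3·y_labor + 5·y_seed budget = 30.5.
This yields shadow prices y_labor = 3.5, y_seed budget = 4.
Reduced cost of corn: c₃ − yᵀa₃ = 17 − (3.5·5 + 4·2) = 17 − 25.5 = -8.5.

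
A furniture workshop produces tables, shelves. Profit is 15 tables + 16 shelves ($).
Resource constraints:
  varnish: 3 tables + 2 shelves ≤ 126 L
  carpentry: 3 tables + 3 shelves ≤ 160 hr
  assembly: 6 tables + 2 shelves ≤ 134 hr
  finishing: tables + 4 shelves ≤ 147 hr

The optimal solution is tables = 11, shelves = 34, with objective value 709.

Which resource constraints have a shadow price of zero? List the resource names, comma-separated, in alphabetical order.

carpentry, varnish

varnish: 101/126 (slack 25)
carpentry: 135/160 (slack 25)
assembly: 134/134 (binding)
finishing: 147/147 (binding)
By complementary slackness, a constraint with positive slack has shadow price 0 → carpentry, varnish.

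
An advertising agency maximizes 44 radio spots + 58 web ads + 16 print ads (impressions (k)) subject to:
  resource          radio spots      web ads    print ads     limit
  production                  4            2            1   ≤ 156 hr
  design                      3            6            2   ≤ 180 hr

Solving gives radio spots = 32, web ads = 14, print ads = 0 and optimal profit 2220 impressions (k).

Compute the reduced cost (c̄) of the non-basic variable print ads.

At the optimum: production uses 156 of 156 (binding); design uses 180 of 180 (binding).
Dual feasibility on the basic columns requires 4·y_production + 3·y_design = 44, 2·y_production + 6·y_design = 58.
This yields shadow prices y_production = 5, y_design = 8.
Reduced cost of print ads: c₃ − yᵀa₃ = 16 − (5·1 + 8·2) = 16 − 21 = -5.

-5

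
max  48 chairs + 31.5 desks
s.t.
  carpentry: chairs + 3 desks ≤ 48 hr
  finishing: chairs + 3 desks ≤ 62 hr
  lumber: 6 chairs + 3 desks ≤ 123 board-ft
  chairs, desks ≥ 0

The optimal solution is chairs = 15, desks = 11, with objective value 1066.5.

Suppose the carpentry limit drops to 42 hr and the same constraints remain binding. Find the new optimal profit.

Check each constraint at x*: carpentry 48/48 (tight); finishing 48/62 (slack 14); lumber 123/123 (tight).
Since finishing is not tight, its dual is 0.
The binding rows give the dual system: 1·y_carpentry + 6·y_lumber = 48 and 3·y_carpentry + 3·y_lumber = 31.5.
→ y_carpentry = 3 and y_lumber = 7.5.
Δz = y_carpentry·Δb = 3 × (-6) = -18, so new z* = 1066.5 − 18 = 1048.5.

1048.5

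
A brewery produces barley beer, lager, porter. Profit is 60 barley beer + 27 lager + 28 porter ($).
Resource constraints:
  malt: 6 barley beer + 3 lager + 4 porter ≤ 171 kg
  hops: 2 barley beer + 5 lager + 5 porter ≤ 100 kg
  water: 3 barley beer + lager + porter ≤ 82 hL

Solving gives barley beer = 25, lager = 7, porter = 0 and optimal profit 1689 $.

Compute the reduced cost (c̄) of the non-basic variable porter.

Binding: malt and water. Non-binding: hops (15 unused).
Slack constraints have shadow price 0 (complementary slackness).
The binding rows give the dual system: 6·y_malt + 3·y_water = 60 and 3·y_malt + 1·y_water = 27.
→ y_malt = 7 and y_water = 6.
Reduced cost of porter: c₃ − yᵀa₃ = 28 − (7·4 + 6·1) = 28 − 34 = -6.

-6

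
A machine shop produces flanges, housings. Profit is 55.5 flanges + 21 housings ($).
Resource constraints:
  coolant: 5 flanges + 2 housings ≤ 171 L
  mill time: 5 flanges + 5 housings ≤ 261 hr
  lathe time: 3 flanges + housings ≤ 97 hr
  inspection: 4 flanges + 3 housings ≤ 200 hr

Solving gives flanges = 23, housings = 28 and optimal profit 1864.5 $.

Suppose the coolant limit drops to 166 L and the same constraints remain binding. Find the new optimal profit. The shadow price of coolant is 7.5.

Δb = -5, so new z* = 1864.5 + (7.5)·(-5) = 1864.5 − 37.5 = 1827.

1827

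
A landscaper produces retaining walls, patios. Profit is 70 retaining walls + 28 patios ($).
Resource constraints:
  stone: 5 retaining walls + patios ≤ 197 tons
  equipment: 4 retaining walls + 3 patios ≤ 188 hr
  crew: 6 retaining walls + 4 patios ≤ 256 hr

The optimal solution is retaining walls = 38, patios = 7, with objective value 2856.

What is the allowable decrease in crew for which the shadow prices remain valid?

Binding constraints: stone, crew. The basis is B = [[5,1],[6,4]] with det 14.
Per unit decrease in crew, x* moves by d = (0.0714, -0.3571).
The basis stays optimal until patios reaches 0; allowable decrease = 19.6 hr.

19.6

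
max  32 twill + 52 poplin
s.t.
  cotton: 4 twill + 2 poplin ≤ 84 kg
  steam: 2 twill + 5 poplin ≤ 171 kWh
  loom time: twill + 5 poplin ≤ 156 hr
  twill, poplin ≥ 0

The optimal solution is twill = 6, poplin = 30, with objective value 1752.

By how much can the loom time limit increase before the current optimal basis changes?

Binding constraints: cotton, loom time. The basis is B = [[4,2],[1,5]] with det 18.
Per unit increase in loom time, x* moves by d = (-0.1111, 0.2222).
The basis stays optimal until steam becomes binding; allowable increase = 10.125 hr.

10.125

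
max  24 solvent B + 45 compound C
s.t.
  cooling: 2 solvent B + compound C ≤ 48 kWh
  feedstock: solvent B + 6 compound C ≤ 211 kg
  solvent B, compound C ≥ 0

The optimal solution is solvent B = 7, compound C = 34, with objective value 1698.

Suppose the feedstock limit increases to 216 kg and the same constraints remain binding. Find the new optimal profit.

Both cooling and feedstock are binding at x*.
The binding rows give the dual system: 2·y_cooling + 1·y_feedstock = 24 and 1·y_cooling + 6·y_feedstock = 45.
This yields shadow prices y_cooling = 9, y_feedstock = 6.
Δz = y_feedstock·Δb = 6 × (5) = 30, so new z* = 1698 + 30 = 1728.

1728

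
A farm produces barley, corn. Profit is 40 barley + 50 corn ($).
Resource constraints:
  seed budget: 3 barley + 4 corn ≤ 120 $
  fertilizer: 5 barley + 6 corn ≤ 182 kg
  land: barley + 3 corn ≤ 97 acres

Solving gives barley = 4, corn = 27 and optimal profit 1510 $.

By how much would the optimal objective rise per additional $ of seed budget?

5

Binding: seed budget and fertilizer. Non-binding: land (12 unused).
By complementary slackness, y = 0 for the non-binding constraint.
From A_Bᵀ y = c: 3·y_seed budget + 5·y_fertilizer = 40; 4·y_seed budget + 6·y_fertilizer = 50.
Solving: y_seed budget = 5, y_fertilizer = 5.
Shadow price of seed budget = 5.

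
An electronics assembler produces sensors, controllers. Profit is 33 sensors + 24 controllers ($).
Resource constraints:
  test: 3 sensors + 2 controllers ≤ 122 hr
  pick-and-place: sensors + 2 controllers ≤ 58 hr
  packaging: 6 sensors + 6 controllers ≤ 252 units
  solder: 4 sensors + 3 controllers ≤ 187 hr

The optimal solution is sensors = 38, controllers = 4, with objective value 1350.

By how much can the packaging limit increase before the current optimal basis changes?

Binding constraints: test, packaging. The basis is B = [[3,2],[6,6]] with det 6.
Per unit increase in packaging, x* moves by d = (-0.3333, 0.5).
The basis stays optimal until pick-and-place becomes binding; allowable increase = 18 units.

18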